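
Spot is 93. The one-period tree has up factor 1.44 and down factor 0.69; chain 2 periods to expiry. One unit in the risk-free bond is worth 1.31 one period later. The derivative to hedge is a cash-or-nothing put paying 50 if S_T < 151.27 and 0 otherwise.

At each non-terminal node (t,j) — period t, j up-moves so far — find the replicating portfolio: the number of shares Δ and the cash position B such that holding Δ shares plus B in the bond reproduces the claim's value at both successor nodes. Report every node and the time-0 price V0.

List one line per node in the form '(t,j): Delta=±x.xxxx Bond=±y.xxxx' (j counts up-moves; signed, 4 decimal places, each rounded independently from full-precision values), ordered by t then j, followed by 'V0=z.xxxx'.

Under the risk-neutral measure, an up-move has probability p* = (R−d)/(u−d) = 0.8267 and values discount at R = 1.31.
At expiry t=2: V(2,0)=50.0000, V(2,1)=50.0000, V(2,2)=0.0000
(1,0): S=64.1700. Δ = (V_up−V_dn)/(S_up−S_dn) = (50.0000−50.0000)/(92.4048−44.2773) = 0.0000. V = [p*·50.0000 + (1−p*)·50.0000]/1.31 = 38.1679. B = V − Δ·S = 38.1679.
(1,1): S=133.9200. Δ = (V_up−V_dn)/(S_up−S_dn) = (0.0000−50.0000)/(192.8448−92.4048) = -0.4978. V = [p*·0.0000 + (1−p*)·50.0000]/1.31 = 6.6158. B = V − Δ·S = 73.2824.
(0,0): S=93.0000. Δ = (V_up−V_dn)/(S_up−S_dn) = (6.6158−38.1679)/(133.9200−64.1700) = -0.4524. V = [p*·6.6158 + (1−p*)·38.1679]/1.31 = 9.2251. B = V − Δ·S = 51.2946.
Check: Δ(0,0)·S0 + B(0,0) = 9.2251 = V0.

(0,0): Delta=-0.4524 Bond=51.2946
(1,0): Delta=0.0000 Bond=38.1679
(1,1): Delta=-0.4978 Bond=73.2824
V0=9.2251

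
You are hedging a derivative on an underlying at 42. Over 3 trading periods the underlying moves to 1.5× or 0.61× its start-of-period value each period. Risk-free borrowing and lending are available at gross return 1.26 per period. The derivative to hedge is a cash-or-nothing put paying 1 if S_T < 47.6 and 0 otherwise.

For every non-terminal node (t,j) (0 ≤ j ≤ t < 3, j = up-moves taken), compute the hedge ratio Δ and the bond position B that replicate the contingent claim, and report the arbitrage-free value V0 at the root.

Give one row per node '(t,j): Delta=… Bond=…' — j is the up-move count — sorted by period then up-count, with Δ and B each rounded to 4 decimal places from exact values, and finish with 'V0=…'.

The replicating-portfolio and risk-neutral prices coincide; use p* = (1.26−0.61)/(1.5−0.61) = 0.7303 for the latter.
Terminal values V(3,·): V(3,0)=1.0000, V(3,1)=1.0000, V(3,2)=0.0000, V(3,3)=0.0000
(2,0): S=15.6282. Δ = (V_up−V_dn)/(S_up−S_dn) = (1.0000−1.0000)/(23.4423−9.5332) = 0.0000. V = [p*·1.0000 + (1−p*)·1.0000]/1.26 = 0.7937. B = V − Δ·S = 0.7937.
(2,1): S=38.4300. Δ = (V_up−V_dn)/(S_up−S_dn) = (0.0000−1.0000)/(57.6450−23.4423) = -0.0292. V = [p*·0.0000 + (1−p*)·1.0000]/1.26 = 0.2140. B = V − Δ·S = 1.3376.
(2,2): S=94.5000. Δ = (V_up−V_dn)/(S_up−S_dn) = (0.0000−0.0000)/(141.7500−57.6450) = 0.0000. V = [p*·0.0000 + (1−p*)·0.0000]/1.26 = 0.0000. B = V − Δ·S = 0.0000.
(1,0): S=25.6200. Δ = (V_up−V_dn)/(S_up−S_dn) = (0.2140−0.7937)/(38.4300−15.6282) = -0.0254. V = [p*·0.2140 + (1−p*)·0.7937]/1.26 = 0.2939. B = V − Δ·S = 0.9452.
(1,1): S=63.0000. Δ = (V_up−V_dn)/(S_up−S_dn) = (0.0000−0.2140)/(94.5000−38.4300) = -0.0038. V = [p*·0.0000 + (1−p*)·0.2140]/1.26 = 0.0458. B = V − Δ·S = 0.2863.
(0,0): S=42.0000. Δ = (V_up−V_dn)/(S_up−S_dn) = (0.0458−0.2939)/(63.0000−25.6200) = -0.0066. V = [p*·0.0458 + (1−p*)·0.2939]/1.26 = 0.0895. B = V − Δ·S = 0.3682.
Check: Δ(0,0)·S0 + B(0,0) = 0.0895 = V0.

(0,0): Delta=-0.0066 Bond=0.3682
(1,0): Delta=-0.0254 Bond=0.9452
(1,1): Delta=-0.0038 Bond=0.2863
(2,0): Delta=0.0000 Bond=0.7937
(2,1): Delta=-0.0292 Bond=1.3376
(2,2): Delta=0.0000 Bond=0.0000
V0=0.0895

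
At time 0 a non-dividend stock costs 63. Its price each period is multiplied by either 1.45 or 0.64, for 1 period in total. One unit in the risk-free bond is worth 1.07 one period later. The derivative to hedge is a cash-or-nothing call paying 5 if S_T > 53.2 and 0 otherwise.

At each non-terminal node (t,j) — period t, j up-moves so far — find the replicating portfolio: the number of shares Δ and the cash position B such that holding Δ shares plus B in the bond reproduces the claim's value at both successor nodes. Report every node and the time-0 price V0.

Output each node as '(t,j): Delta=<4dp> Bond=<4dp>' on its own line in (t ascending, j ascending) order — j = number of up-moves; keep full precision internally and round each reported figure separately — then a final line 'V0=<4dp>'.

(0,0): Delta=0.0980 Bond=-3.6922
V0=2.4807

Under the risk-neutral measure, an up-move has probability p* = (R−d)/(u−d) = 0.5309 and values discount at R = 1.07.
At expiry t=1: V(1,0)=0.0000, V(1,1)=5.0000
(0,0): S=63.0000. Δ = (V_up−V_dn)/(S_up−S_dn) = (5.0000−0.0000)/(91.3500−40.3200) = 0.0980. V = [p*·5.0000 + (1−p*)·0.0000]/1.07 = 2.4807. B = V − Δ·S = -3.6922.
Check: Δ(0,0)·S0 + B(0,0) = 2.4807 = V0.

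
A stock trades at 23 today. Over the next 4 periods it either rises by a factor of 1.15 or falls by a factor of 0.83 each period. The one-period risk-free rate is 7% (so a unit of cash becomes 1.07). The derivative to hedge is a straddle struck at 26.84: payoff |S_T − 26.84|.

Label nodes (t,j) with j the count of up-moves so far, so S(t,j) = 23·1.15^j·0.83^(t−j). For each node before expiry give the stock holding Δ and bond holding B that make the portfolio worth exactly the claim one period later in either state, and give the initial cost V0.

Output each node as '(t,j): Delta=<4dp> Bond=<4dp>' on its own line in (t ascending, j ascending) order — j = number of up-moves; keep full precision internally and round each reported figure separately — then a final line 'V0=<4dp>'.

(0,0): Delta=0.2528 Bond=-0.4628
(1,0): Delta=-0.6472 Bond=16.6847
(1,1): Delta=0.4693 Bond=-6.2219
(2,0): Delta=-1.0000 Bond=23.4431
(2,1): Delta=-0.5623 Bond=15.9891
(2,2): Delta=0.7175 Bond=-14.2062
(3,0): Delta=-1.0000 Bond=25.0841
(3,1): Delta=-1.0000 Bond=25.0841
(3,2): Delta=-0.4570 Bond=14.4497
(3,3): Delta=1.0000 Bond=-25.0841
V0=5.3510

The replicating-portfolio and risk-neutral prices coincide; use p* = (1.07−0.83)/(1.15−0.83) = 0.7500 for the latter.
Payoff layer (t=4): V(4,0)=15.9246, V(4,1)=11.7162, V(4,2)=5.8854, V(4,3)=2.1935, V(4,4)=13.3871
Node (3,0) S=13.1511: V=(p*·11.7162+(1−p*)·15.9246)/1.07=11.9330; Δ=(11.7162−15.9246)/(15.1238−10.9154)=-1.0000; B=V−Δ·S=25.0841
Node (3,1) S=18.2214: V=(p*·5.8854+(1−p*)·11.7162)/1.07=6.8627; Δ=(5.8854−11.7162)/(20.9546−15.1238)=-1.0000; B=V−Δ·S=25.0841
Node (3,2) S=25.2465: V=(p*·2.1935+(1−p*)·5.8854)/1.07=2.9126; Δ=(2.1935−5.8854)/(29.0335−20.9546)=-0.4570; B=V−Δ·S=14.4497
Node (3,3) S=34.9801: V=(p*·13.3871+(1−p*)·2.1935)/1.07=9.8960; Δ=(13.3871−2.1935)/(40.2271−29.0335)=1.0000; B=V−Δ·S=-25.0841
Node (2,0) S=15.8447: V=(p*·6.8627+(1−p*)·11.9330)/1.07=7.5984; Δ=(6.8627−11.9330)/(18.2214−13.1511)=-1.0000; B=V−Δ·S=23.4431
Node (2,1) S=21.9535: V=(p*·2.9126+(1−p*)·6.8627)/1.07=3.6450; Δ=(2.9126−6.8627)/(25.2465−18.2214)=-0.5623; B=V−Δ·S=15.9891
Node (2,2) S=30.4175: V=(p*·9.8960+(1−p*)·2.9126)/1.07=7.6170; Δ=(9.8960−2.9126)/(34.9801−25.2465)=0.7175; B=V−Δ·S=-14.2062
Node (1,0) S=19.0900: V=(p*·3.6450+(1−p*)·7.5984)/1.07=4.3302; Δ=(3.6450−7.5984)/(21.9535−15.8447)=-0.6472; B=V−Δ·S=16.6847
Node (1,1) S=26.4500: V=(p*·7.6170+(1−p*)·3.6450)/1.07=6.1906; Δ=(7.6170−3.6450)/(30.4175−21.9535)=0.4693; B=V−Δ·S=-6.2219
Node (0,0) S=23.0000: V=(p*·6.1906+(1−p*)·4.3302)/1.07=5.3510; Δ=(6.1906−4.3302)/(26.4500−19.0900)=0.2528; B=V−Δ·S=-0.4628
The time-0 hedge costs 5.3510, which is the no-arbitrage price.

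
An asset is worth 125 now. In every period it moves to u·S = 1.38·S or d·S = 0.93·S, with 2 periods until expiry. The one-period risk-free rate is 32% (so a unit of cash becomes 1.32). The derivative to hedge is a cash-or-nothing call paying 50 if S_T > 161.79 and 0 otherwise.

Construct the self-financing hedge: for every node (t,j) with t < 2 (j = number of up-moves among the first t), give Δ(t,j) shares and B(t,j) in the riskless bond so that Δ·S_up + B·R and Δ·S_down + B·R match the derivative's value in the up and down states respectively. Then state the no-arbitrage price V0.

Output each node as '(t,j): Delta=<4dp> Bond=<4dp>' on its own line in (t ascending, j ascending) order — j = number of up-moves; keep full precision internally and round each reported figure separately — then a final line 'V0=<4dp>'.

(0,0): Delta=0.5836 Bond=-51.3978
(1,0): Delta=0.0000 Bond=0.0000
(1,1): Delta=0.6441 Bond=-78.2828
V0=21.5539

Risk-neutral probability p* = (R−d)/(u−d) = (1.32−0.93)/(1.38−0.93) = 0.8667.
At expiry t=2: V(2,0)=0.0000, V(2,1)=0.0000, V(2,2)=50.0000
  t=1,j=0: stock 116.2500 → up 160.4250 (V=0.0000), down 108.1125 (V=0.0000). Price 0.0000; hedge Δ=0.0000, bond B=0.0000.
  t=1,j=1: stock 172.5000 → up 238.0500 (V=50.0000), down 160.4250 (V=0.0000). Price 32.8283; hedge Δ=0.6441, bond B=-78.2828.
  t=0,j=0: stock 125.0000 → up 172.5000 (V=32.8283), down 116.2500 (V=0.0000). Price 21.5539; hedge Δ=0.5836, bond B=-51.3978.
The time-0 hedge costs 21.5539, which is the no-arbitrage price.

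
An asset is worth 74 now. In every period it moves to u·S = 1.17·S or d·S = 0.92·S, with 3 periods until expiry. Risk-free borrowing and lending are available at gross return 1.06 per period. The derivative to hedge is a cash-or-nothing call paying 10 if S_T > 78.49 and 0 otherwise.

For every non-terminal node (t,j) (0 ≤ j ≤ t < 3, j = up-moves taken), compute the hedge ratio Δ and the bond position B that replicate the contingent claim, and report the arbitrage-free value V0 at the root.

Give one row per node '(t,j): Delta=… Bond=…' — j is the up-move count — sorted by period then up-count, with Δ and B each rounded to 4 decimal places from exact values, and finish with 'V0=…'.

(0,0): Delta=0.2371 Bond=-12.5935
(1,0): Delta=0.3104 Bond=-18.3410
(1,1): Delta=0.1918 Bond=-9.4268
(2,0): Delta=0.0000 Bond=0.0000
(2,1): Delta=0.5022 Bond=-34.7170
(2,2): Delta=0.0000 Bond=9.4340
V0=4.9501

Under the risk-neutral measure, an up-move has probability p* = (R−d)/(u−d) = 0.5600 and values discount at R = 1.06.
Terminal payoffs: V(3,0)=0.0000, V(3,1)=0.0000, V(3,2)=10.0000, V(3,3)=10.0000
Node (2,0) S=62.6336: V=(p*·0.0000+(1−p*)·0.0000)/1.06=0.0000; Δ=(0.0000−0.0000)/(73.2813−57.6229)=0.0000; B=V−Δ·S=0.0000
Node (2,1) S=79.6536: V=(p*·10.0000+(1−p*)·0.0000)/1.06=5.2830; Δ=(10.0000−0.0000)/(93.1947−73.2813)=0.5022; B=V−Δ·S=-34.7170
Node (2,2) S=101.2986: V=(p*·10.0000+(1−p*)·10.0000)/1.06=9.4340; Δ=(10.0000−10.0000)/(118.5194−93.1947)=0.0000; B=V−Δ·S=9.4340
Node (1,0) S=68.0800: V=(p*·5.2830+(1−p*)·0.0000)/1.06=2.7910; Δ=(5.2830−0.0000)/(79.6536−62.6336)=0.3104; B=V−Δ·S=-18.3410
Node (1,1) S=86.5800: V=(p*·9.4340+(1−p*)·5.2830)/1.06=7.1769; Δ=(9.4340−5.2830)/(101.2986−79.6536)=0.1918; B=V−Δ·S=-9.4268
Node (0,0) S=74.0000: V=(p*·7.1769+(1−p*)·2.7910)/1.06=4.9501; Δ=(7.1769−2.7910)/(86.5800−68.0800)=0.2371; B=V−Δ·S=-12.5935
Self-financing check: at every node Δ·S+B equals the discounted successor values.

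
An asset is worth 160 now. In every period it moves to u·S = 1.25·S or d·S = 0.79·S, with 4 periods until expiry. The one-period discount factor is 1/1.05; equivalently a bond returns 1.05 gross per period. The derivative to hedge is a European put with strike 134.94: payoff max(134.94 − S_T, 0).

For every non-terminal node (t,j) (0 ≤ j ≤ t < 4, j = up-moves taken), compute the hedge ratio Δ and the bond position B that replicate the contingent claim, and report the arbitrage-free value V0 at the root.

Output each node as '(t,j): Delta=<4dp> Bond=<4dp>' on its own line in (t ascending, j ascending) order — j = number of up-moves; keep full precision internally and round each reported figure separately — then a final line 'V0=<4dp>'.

No-arbitrage ⇒ martingale measure with p* = (R−d)/(u−d) = 0.5652.
At expiry t=4: V(4,0)=72.6199, V(4,1)=36.3322, V(4,2)=0.0000, V(4,3)=0.0000, V(4,4)=0.0000
Node (3,0) S=78.8862: V=(p*·36.3322+(1−p*)·72.6199)/1.05=49.6280; Δ=(36.3322−72.6199)/(98.6078−62.3201)=-1.0000; B=V−Δ·S=128.5143
Node (3,1) S=124.8200: V=(p*·0.0000+(1−p*)·36.3322)/1.05=15.0444; Δ=(0.0000−36.3322)/(156.0250−98.6078)=-0.6328; B=V−Δ·S=94.0274
Node (3,2) S=197.5000: V=(p*·0.0000+(1−p*)·0.0000)/1.05=0.0000; Δ=(0.0000−0.0000)/(246.8750−156.0250)=0.0000; B=V−Δ·S=0.0000
Node (3,3) S=312.5000: V=(p*·0.0000+(1−p*)·0.0000)/1.05=0.0000; Δ=(0.0000−0.0000)/(390.6250−246.8750)=0.0000; B=V−Δ·S=0.0000
Node (2,0) S=99.8560: V=(p*·15.0444+(1−p*)·49.6280)/1.05=28.6483; Δ=(15.0444−49.6280)/(124.8200−78.8862)=-0.7529; B=V−Δ·S=103.8302
Node (2,1) S=158.0000: V=(p*·0.0000+(1−p*)·15.0444)/1.05=6.2296; Δ=(0.0000−15.0444)/(197.5000−124.8200)=-0.2070; B=V−Δ·S=38.9348
Node (2,2) S=250.0000: V=(p*·0.0000+(1−p*)·0.0000)/1.05=0.0000; Δ=(0.0000−0.0000)/(312.5000−197.5000)=0.0000; B=V−Δ·S=0.0000
Node (1,0) S=126.4000: V=(p*·6.2296+(1−p*)·28.6483)/1.05=15.2161; Δ=(6.2296−28.6483)/(158.0000−99.8560)=-0.3856; B=V−Δ·S=63.9525
Node (1,1) S=200.0000: V=(p*·0.0000+(1−p*)·6.2296)/1.05=2.5795; Δ=(0.0000−6.2296)/(250.0000−158.0000)=-0.0677; B=V−Δ·S=16.1221
Node (0,0) S=160.0000: V=(p*·2.5795+(1−p*)·15.2161)/1.05=7.6892; Δ=(2.5795−15.2161)/(200.0000−126.4000)=-0.1717; B=V−Δ·S=35.1599
Check: Δ(0,0)·S0 + B(0,0) = 7.6892 = V0.

(0,0): Delta=-0.1717 Bond=35.1599
(1,0): Delta=-0.3856 Bond=63.9525
(1,1): Delta=-0.0677 Bond=16.1221
(2,0): Delta=-0.7529 Bond=103.8302
(2,1): Delta=-0.2070 Bond=38.9348
(2,2): Delta=0.0000 Bond=0.0000
(3,0): Delta=-1.0000 Bond=128.5143
(3,1): Delta=-0.6328 Bond=94.0274
(3,2): Delta=0.0000 Bond=0.0000
(3,3): Delta=0.0000 Bond=0.0000
V0=7.6892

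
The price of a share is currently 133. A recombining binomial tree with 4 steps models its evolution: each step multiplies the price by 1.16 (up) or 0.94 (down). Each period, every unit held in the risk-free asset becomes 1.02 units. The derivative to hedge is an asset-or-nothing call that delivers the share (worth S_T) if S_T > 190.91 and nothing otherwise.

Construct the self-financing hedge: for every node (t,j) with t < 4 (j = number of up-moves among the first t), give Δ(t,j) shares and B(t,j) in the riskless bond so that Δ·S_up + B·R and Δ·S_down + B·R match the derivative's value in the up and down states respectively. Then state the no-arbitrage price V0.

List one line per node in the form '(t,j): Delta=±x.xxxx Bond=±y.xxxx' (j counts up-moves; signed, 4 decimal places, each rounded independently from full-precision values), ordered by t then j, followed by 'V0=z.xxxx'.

Under the risk-neutral measure, an up-move has probability p* = (R−d)/(u−d) = 0.3636 and values discount at R = 1.02.
At expiry t=4: V(4,0)=0.0000, V(4,1)=0.0000, V(4,2)=0.0000, V(4,3)=195.1432, V(4,4)=240.8150
  t=3,j=0: stock 110.4677 → up 128.1425 (V=0.0000), down 103.8396 (V=0.0000). Price 0.0000; hedge Δ=0.0000, bond B=0.0000.
  t=3,j=1: stock 136.3218 → up 158.1333 (V=0.0000), down 128.1425 (V=0.0000). Price 0.0000; hedge Δ=0.0000, bond B=0.0000.
  t=3,j=2: stock 168.2269 → up 195.1432 (V=195.1432), down 158.1333 (V=0.0000). Price 69.5698; hedge Δ=5.2727, bond B=-817.4449.
  t=3,j=3: stock 207.5992 → up 240.8150 (V=240.8150), down 195.1432 (V=195.1432). Price 207.5992; hedge Δ=1.0000, bond B=0.0000.
  t=2,j=0: stock 117.5188 → up 136.3218 (V=0.0000), down 110.4677 (V=0.0000). Price 0.0000; hedge Δ=0.0000, bond B=0.0000.
  t=2,j=1: stock 145.0232 → up 168.2269 (V=69.5698), down 136.3218 (V=0.0000). Price 24.8021; hedge Δ=2.1805, bond B=-291.4242.
  t=2,j=2: stock 178.9648 → up 207.5992 (V=207.5992), down 168.2269 (V=69.5698). Price 117.4140; hedge Δ=3.5058, bond B=-509.9923.
  t=1,j=0: stock 125.0200 → up 145.0232 (V=24.8021), down 117.5188 (V=0.0000). Price 8.8421; hedge Δ=0.9017, bond B=-103.8945.
  t=1,j=1: stock 154.2800 → up 178.9648 (V=117.4140), down 145.0232 (V=24.8021). Price 57.3325; hedge Δ=2.7286, bond B=-363.6309.
  t=0,j=0: stock 133.0000 → up 154.2800 (V=57.3325), down 125.0200 (V=8.8421). Price 25.9558; hedge Δ=1.6572, bond B=-194.4550.
The time-0 hedge costs 25.9558, which is the no-arbitrage price.

(0,0): Delta=1.6572 Bond=-194.4550
(1,0): Delta=0.9017 Bond=-103.8945
(1,1): Delta=2.7286 Bond=-363.6309
(2,0): Delta=0.0000 Bond=0.0000
(2,1): Delta=2.1805 Bond=-291.4242
(2,2): Delta=3.5058 Bond=-509.9923
(3,0): Delta=0.0000 Bond=0.0000
(3,1): Delta=0.0000 Bond=0.0000
(3,2): Delta=5.2727 Bond=-817.4449
(3,3): Delta=1.0000 Bond=0.0000
V0=25.9558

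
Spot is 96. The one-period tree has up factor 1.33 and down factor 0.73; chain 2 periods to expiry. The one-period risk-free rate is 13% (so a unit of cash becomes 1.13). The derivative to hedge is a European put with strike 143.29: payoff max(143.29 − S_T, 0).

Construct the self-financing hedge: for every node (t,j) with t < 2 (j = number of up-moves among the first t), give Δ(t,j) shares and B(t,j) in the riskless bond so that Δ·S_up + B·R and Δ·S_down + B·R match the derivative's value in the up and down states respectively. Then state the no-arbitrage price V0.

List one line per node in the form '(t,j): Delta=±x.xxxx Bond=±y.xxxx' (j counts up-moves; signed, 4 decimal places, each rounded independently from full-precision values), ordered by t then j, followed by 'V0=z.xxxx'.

(0,0): Delta=-0.7283 Bond=95.3683
(1,0): Delta=-1.0000 Bond=126.8053
(1,1): Delta=-0.6538 Bond=98.2466
V0=25.4493

Under the risk-neutral measure, an up-move has probability p* = (R−d)/(u−d) = 0.6667 and values discount at R = 1.13.
Terminal values V(2,·): V(2,0)=92.1316, V(2,1)=50.0836, V(2,2)=0.0000
(1,0): S=70.0800. Δ = (V_up−V_dn)/(S_up−S_dn) = (50.0836−92.1316)/(93.2064−51.1584) = -1.0000. V = [p*·50.0836 + (1−p*)·92.1316]/1.13 = 56.7253. B = V − Δ·S = 126.8053.
(1,1): S=127.6800. Δ = (V_up−V_dn)/(S_up−S_dn) = (0.0000−50.0836)/(169.8144−93.2064) = -0.6538. V = [p*·0.0000 + (1−p*)·50.0836]/1.13 = 14.7739. B = V − Δ·S = 98.2466.
(0,0): S=96.0000. Δ = (V_up−V_dn)/(S_up−S_dn) = (14.7739−56.7253)/(127.6800−70.0800) = -0.7283. V = [p*·14.7739 + (1−p*)·56.7253]/1.13 = 25.4493. B = V − Δ·S = 95.3683.
Check: Δ(0,0)·S0 + B(0,0) = 25.4493 = V0.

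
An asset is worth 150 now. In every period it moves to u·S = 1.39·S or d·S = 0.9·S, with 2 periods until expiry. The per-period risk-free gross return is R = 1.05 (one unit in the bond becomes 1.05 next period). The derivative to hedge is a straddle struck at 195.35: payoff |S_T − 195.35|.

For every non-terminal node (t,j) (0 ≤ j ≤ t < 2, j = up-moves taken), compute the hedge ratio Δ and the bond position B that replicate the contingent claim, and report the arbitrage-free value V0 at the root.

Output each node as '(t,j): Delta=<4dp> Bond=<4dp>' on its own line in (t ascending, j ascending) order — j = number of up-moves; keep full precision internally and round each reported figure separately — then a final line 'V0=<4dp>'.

(0,0): Delta=-0.2506 Bond=80.8355
(1,0): Delta=-1.0000 Bond=186.0476
(1,1): Delta=0.8493 Bond=-144.4422
V0=43.2470

Since d<R<u, set p* = (R−d)/(u−d) = 0.3061; price each node as the discounted p*-expectation of its children.
At expiry t=2: V(2,0)=73.8500, V(2,1)=7.7000, V(2,2)=94.4650
  t=1,j=0: stock 135.0000 → up 187.6500 (V=7.7000), down 121.5000 (V=73.8500). Price 51.0476; hedge Δ=-1.0000, bond B=186.0476.
  t=1,j=1: stock 208.5000 → up 289.8150 (V=94.4650), down 187.6500 (V=7.7000). Price 32.6293; hedge Δ=0.8493, bond B=-144.4422.
  t=0,j=0: stock 150.0000 → up 208.5000 (V=32.6293), down 135.0000 (V=51.0476). Price 43.2470; hedge Δ=-0.2506, bond B=80.8355.
Self-financing check: at every node Δ·S+B equals the discounted successor values.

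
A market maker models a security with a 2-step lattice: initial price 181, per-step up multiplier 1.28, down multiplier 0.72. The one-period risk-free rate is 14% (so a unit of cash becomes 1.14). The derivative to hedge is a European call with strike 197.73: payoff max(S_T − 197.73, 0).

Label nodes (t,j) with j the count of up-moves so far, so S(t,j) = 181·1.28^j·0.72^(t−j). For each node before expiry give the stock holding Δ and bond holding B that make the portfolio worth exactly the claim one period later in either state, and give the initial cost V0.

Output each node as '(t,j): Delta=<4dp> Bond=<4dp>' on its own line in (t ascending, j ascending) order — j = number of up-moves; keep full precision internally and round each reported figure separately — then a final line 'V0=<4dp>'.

No-arbitrage ⇒ martingale measure with p* = (R−d)/(u−d) = 0.7500.
Payoff layer (t=2): V(2,0)=0.0000, V(2,1)=0.0000, V(2,2)=98.8204
Node (1,0) S=130.3200: V=(p*·0.0000+(1−p*)·0.0000)/1.14=0.0000; Δ=(0.0000−0.0000)/(166.8096−93.8304)=0.0000; B=V−Δ·S=0.0000
Node (1,1) S=231.6800: V=(p*·98.8204+(1−p*)·0.0000)/1.14=65.0134; Δ=(98.8204−0.0000)/(296.5504−166.8096)=0.7617; B=V−Δ·S=-111.4516
Node (0,0) S=181.0000: V=(p*·65.0134+(1−p*)·0.0000)/1.14=42.7720; Δ=(65.0134−0.0000)/(231.6800−130.3200)=0.6414; B=V−Δ·S=-73.3234
Check: Δ(0,0)·S0 + B(0,0) = 42.7720 = V0.

(0,0): Delta=0.6414 Bond=-73.3234
(1,0): Delta=0.0000 Bond=0.0000
(1,1): Delta=0.7617 Bond=-111.4516
V0=42.7720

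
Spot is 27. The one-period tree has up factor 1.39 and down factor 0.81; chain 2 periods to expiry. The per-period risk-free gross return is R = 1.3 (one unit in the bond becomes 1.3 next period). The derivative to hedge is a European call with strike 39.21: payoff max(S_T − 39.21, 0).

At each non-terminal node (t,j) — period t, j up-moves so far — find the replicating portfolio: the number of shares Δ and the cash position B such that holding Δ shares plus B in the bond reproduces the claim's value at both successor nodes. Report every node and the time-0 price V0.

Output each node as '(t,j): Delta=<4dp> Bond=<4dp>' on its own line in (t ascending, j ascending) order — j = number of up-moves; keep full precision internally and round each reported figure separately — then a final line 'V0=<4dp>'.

(0,0): Delta=0.5377 Bond=-9.0455
(1,0): Delta=0.0000 Bond=0.0000
(1,1): Delta=0.5952 Bond=-13.9190
V0=5.4720

Since d<R<u, set p* = (R−d)/(u−d) = 0.8448; price each node as the discounted p*-expectation of its children.
Payoff layer (t=2): V(2,0)=0.0000, V(2,1)=0.0000, V(2,2)=12.9567
Node (1,0) S=21.8700: V=(p*·0.0000+(1−p*)·0.0000)/1.3=0.0000; Δ=(0.0000−0.0000)/(30.3993−17.7147)=0.0000; B=V−Δ·S=0.0000
Node (1,1) S=37.5300: V=(p*·12.9567+(1−p*)·0.0000)/1.3=8.4201; Δ=(12.9567−0.0000)/(52.1667−30.3993)=0.5952; B=V−Δ·S=-13.9190
Node (0,0) S=27.0000: V=(p*·8.4201+(1−p*)·0.0000)/1.3=5.4720; Δ=(8.4201−0.0000)/(37.5300−21.8700)=0.5377; B=V−Δ·S=-9.0455
Self-financing check: at every node Δ·S+B equals the discounted successor values.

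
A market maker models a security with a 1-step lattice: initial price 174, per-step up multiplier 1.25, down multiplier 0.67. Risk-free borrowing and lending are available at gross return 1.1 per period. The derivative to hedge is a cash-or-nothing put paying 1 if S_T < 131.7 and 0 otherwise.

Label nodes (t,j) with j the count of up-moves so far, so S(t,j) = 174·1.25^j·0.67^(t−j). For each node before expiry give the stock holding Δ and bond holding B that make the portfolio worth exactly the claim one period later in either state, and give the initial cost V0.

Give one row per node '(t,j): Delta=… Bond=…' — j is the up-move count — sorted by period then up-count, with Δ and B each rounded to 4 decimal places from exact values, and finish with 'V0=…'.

(0,0): Delta=-0.0099 Bond=1.9592
V0=0.2351

Risk-neutral probability p* = (R−d)/(u−d) = (1.1−0.67)/(1.25−0.67) = 0.7414.
Terminal payoffs: V(1,0)=1.0000, V(1,1)=0.0000
  t=0,j=0: stock 174.0000 → up 217.5000 (V=0.0000), down 116.5800 (V=1.0000). Price 0.2351; hedge Δ=-0.0099, bond B=1.9592.
The time-0 hedge costs 0.2351, which is the no-arbitrage price.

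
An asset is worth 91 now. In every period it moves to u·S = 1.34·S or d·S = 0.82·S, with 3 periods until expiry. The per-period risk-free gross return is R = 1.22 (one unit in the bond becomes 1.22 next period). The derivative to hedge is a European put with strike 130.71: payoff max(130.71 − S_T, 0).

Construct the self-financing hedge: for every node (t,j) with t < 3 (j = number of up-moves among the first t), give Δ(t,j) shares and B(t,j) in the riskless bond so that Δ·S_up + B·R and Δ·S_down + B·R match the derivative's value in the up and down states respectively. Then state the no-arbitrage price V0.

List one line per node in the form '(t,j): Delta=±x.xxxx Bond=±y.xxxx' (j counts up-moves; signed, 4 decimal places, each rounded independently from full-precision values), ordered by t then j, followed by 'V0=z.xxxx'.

Under the risk-neutral measure, an up-move has probability p* = (R−d)/(u−d) = 0.7692 and values discount at R = 1.22.
Terminal values V(3,·): V(3,0)=80.5355, V(3,1)=48.7175, V(3,2)=0.0000, V(3,3)=0.0000
Node (2,0) S=61.1884: V=(p*·48.7175+(1−p*)·80.5355)/1.22=45.9509; Δ=(48.7175−80.5355)/(81.9925−50.1745)=-1.0000; B=V−Δ·S=107.1393
Node (2,1) S=99.9908: V=(p*·0.0000+(1−p*)·48.7175)/1.22=9.2152; Δ=(0.0000−48.7175)/(133.9877−81.9925)=-0.9370; B=V−Δ·S=102.9028
Node (2,2) S=163.3996: V=(p*·0.0000+(1−p*)·0.0000)/1.22=0.0000; Δ=(0.0000−0.0000)/(218.9555−133.9877)=0.0000; B=V−Δ·S=0.0000
Node (1,0) S=74.6200: V=(p*·9.2152+(1−p*)·45.9509)/1.22=14.5022; Δ=(9.2152−45.9509)/(99.9908−61.1884)=-0.9467; B=V−Δ·S=85.1479
Node (1,1) S=121.9400: V=(p*·0.0000+(1−p*)·9.2152)/1.22=1.7431; Δ=(0.0000−9.2152)/(163.3996−99.9908)=-0.1453; B=V−Δ·S=19.4646
Node (0,0) S=91.0000: V=(p*·1.7431+(1−p*)·14.5022)/1.22=3.8422; Δ=(1.7431−14.5022)/(121.9400−74.6200)=-0.2696; B=V−Δ·S=28.3789
Root portfolio cost Δ·91+B reproduces V0=3.8422.

(0,0): Delta=-0.2696 Bond=28.3789
(1,0): Delta=-0.9467 Bond=85.1479
(1,1): Delta=-0.1453 Bond=19.4646
(2,0): Delta=-1.0000 Bond=107.1393
(2,1): Delta=-0.9370 Bond=102.9028
(2,2): Delta=0.0000 Bond=0.0000
V0=3.8422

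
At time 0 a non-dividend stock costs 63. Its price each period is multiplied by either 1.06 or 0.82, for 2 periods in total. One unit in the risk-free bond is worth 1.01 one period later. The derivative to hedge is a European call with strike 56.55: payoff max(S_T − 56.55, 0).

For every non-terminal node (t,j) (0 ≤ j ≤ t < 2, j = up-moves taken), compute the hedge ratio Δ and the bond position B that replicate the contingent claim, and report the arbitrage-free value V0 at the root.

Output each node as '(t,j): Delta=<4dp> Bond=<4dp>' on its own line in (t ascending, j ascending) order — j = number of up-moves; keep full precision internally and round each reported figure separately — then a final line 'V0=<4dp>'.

Since d<R<u, set p* = (R−d)/(u−d) = 0.7917; price each node as the discounted p*-expectation of its children.
Payoff layer (t=2): V(2,0)=0.0000, V(2,1)=0.0000, V(2,2)=14.2368
Node (1,0) S=51.6600: V=(p*·0.0000+(1−p*)·0.0000)/1.01=0.0000; Δ=(0.0000−0.0000)/(54.7596−42.3612)=0.0000; B=V−Δ·S=0.0000
Node (1,1) S=66.7800: V=(p*·14.2368+(1−p*)·0.0000)/1.01=11.1592; Δ=(14.2368−0.0000)/(70.7868−54.7596)=0.8883; B=V−Δ·S=-48.1608
Node (0,0) S=63.0000: V=(p*·11.1592+(1−p*)·0.0000)/1.01=8.7469; Δ=(11.1592−0.0000)/(66.7800−51.6600)=0.7380; B=V−Δ·S=-37.7498
Root portfolio cost Δ·63+B reproduces V0=8.7469.

(0,0): Delta=0.7380 Bond=-37.7498
(1,0): Delta=0.0000 Bond=0.0000
(1,1): Delta=0.8883 Bond=-48.1608
V0=8.7469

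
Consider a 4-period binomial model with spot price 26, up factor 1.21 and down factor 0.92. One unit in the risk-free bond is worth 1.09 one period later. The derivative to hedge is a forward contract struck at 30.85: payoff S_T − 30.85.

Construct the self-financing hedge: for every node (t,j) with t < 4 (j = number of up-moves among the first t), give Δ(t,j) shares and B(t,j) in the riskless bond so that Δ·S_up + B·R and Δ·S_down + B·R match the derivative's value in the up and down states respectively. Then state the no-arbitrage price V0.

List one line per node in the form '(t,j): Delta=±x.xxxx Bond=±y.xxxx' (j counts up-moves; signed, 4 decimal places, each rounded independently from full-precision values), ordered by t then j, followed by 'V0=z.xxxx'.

(0,0): Delta=1.0000 Bond=-21.8549
(1,0): Delta=1.0000 Bond=-23.8219
(1,1): Delta=1.0000 Bond=-23.8219
(2,0): Delta=1.0000 Bond=-25.9658
(2,1): Delta=1.0000 Bond=-25.9658
(2,2): Delta=1.0000 Bond=-25.9658
(3,0): Delta=1.0000 Bond=-28.3028
(3,1): Delta=1.0000 Bond=-28.3028
(3,2): Delta=1.0000 Bond=-28.3028
(3,3): Delta=1.0000 Bond=-28.3028
V0=4.1451

Under the risk-neutral measure, an up-move has probability p* = (R−d)/(u−d) = 0.5862 and values discount at R = 1.09.
Terminal payoffs: V(4,0)=-12.2238, V(4,1)=-6.3525, V(4,2)=1.3696, V(4,3)=11.5257, V(4,4)=24.8833
(3,0): S=20.2459. Δ = (V_up−V_dn)/(S_up−S_dn) = (-6.3525−-12.2238)/(24.4975−18.6262) = 1.0000. V = [p*·-6.3525 + (1−p*)·-12.2238]/1.09 = -8.0569. B = V − Δ·S = -28.3028.
(3,1): S=26.6277. Δ = (V_up−V_dn)/(S_up−S_dn) = (1.3696−-6.3525)/(32.2196−24.4975) = 1.0000. V = [p*·1.3696 + (1−p*)·-6.3525]/1.09 = -1.6750. B = V − Δ·S = -28.3028.
(3,2): S=35.0213. Δ = (V_up−V_dn)/(S_up−S_dn) = (11.5257−1.3696)/(42.3757−32.2196) = 1.0000. V = [p*·11.5257 + (1−p*)·1.3696]/1.09 = 6.7185. B = V − Δ·S = -28.3028.
(3,3): S=46.0606. Δ = (V_up−V_dn)/(S_up−S_dn) = (24.8833−11.5257)/(55.7333−42.3757) = 1.0000. V = [p*·24.8833 + (1−p*)·11.5257]/1.09 = 17.7578. B = V − Δ·S = -28.3028.
(2,0): S=22.0064. Δ = (V_up−V_dn)/(S_up−S_dn) = (-1.6750−-8.0569)/(26.6277−20.2459) = 1.0000. V = [p*·-1.6750 + (1−p*)·-8.0569]/1.09 = -3.9594. B = V − Δ·S = -25.9658.
(2,1): S=28.9432. Δ = (V_up−V_dn)/(S_up−S_dn) = (6.7185−-1.6750)/(35.0213−26.6277) = 1.0000. V = [p*·6.7185 + (1−p*)·-1.6750]/1.09 = 2.9774. B = V − Δ·S = -25.9658.
(2,2): S=38.0666. Δ = (V_up−V_dn)/(S_up−S_dn) = (17.7578−6.7185)/(46.0606−35.0213) = 1.0000. V = [p*·17.7578 + (1−p*)·6.7185]/1.09 = 12.1008. B = V − Δ·S = -25.9658.
(1,0): S=23.9200. Δ = (V_up−V_dn)/(S_up−S_dn) = (2.9774−-3.9594)/(28.9432−22.0064) = 1.0000. V = [p*·2.9774 + (1−p*)·-3.9594]/1.09 = 0.0981. B = V − Δ·S = -23.8219.
(1,1): S=31.4600. Δ = (V_up−V_dn)/(S_up−S_dn) = (12.1008−2.9774)/(38.0666−28.9432) = 1.0000. V = [p*·12.1008 + (1−p*)·2.9774]/1.09 = 7.6381. B = V − Δ·S = -23.8219.
(0,0): S=26.0000. Δ = (V_up−V_dn)/(S_up−S_dn) = (7.6381−0.0981)/(31.4600−23.9200) = 1.0000. V = [p*·7.6381 + (1−p*)·0.0981]/1.09 = 4.1451. B = V − Δ·S = -21.8549.
Each (Δ,B) replicates both successor values, so the strategy is self-financing and V0 is arbitrage-free.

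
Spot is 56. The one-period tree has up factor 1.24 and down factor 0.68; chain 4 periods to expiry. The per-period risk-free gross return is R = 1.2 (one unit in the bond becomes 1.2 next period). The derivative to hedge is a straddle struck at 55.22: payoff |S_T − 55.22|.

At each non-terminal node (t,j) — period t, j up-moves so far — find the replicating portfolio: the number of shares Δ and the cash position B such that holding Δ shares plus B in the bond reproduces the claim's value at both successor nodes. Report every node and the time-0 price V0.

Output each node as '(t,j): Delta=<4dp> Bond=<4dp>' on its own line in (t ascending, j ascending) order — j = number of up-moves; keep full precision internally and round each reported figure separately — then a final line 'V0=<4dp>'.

(0,0): Delta=0.8854 Bond=-19.7748
(1,0): Delta=-0.0237 Bond=10.8895
(1,1): Delta=0.9237 Bond=-26.3928
(2,0): Delta=-1.0000 Bond=38.3472
(2,1): Delta=0.0175 Bond=11.1228
(2,2): Delta=0.9620 Bond=-34.9632
(3,0): Delta=-1.0000 Bond=46.0167
(3,1): Delta=-1.0000 Bond=46.0167
(3,2): Delta=0.0604 Bond=10.8343
(3,3): Delta=1.0000 Bond=-46.0167
V0=29.8068

No-arbitrage ⇒ martingale measure with p* = (R−d)/(u−d) = 0.9286.
Terminal payoffs: V(4,0)=43.2464, V(4,1)=33.3858, V(4,2)=15.4048, V(4,3)=17.3842, V(4,4)=77.1760
Node (3,0) S=17.6082: V=(p*·33.3858+(1−p*)·43.2464)/1.2=28.4085; Δ=(33.3858−43.2464)/(21.8342−11.9736)=-1.0000; B=V−Δ·S=46.0167
Node (3,1) S=32.1091: V=(p*·15.4048+(1−p*)·33.3858)/1.2=13.9076; Δ=(15.4048−33.3858)/(39.8152−21.8342)=-1.0000; B=V−Δ·S=46.0167
Node (3,2) S=58.5518: V=(p*·17.3842+(1−p*)·15.4048)/1.2=14.3690; Δ=(17.3842−15.4048)/(72.6042−39.8152)=0.0604; B=V−Δ·S=10.8343
Node (3,3) S=106.7709: V=(p*·77.1760+(1−p*)·17.3842)/1.2=60.7543; Δ=(77.1760−17.3842)/(132.3960−72.6042)=1.0000; B=V−Δ·S=-46.0167
Node (2,0) S=25.8944: V=(p*·13.9076+(1−p*)·28.4085)/1.2=12.4528; Δ=(13.9076−28.4085)/(32.1091−17.6082)=-1.0000; B=V−Δ·S=38.3472
Node (2,1) S=47.2192: V=(p*·14.3690+(1−p*)·13.9076)/1.2=11.9467; Δ=(14.3690−13.9076)/(58.5518−32.1091)=0.0175; B=V−Δ·S=11.1228
Node (2,2) S=86.1056: V=(p*·60.7543+(1−p*)·14.3690)/1.2=47.8675; Δ=(60.7543−14.3690)/(106.7709−58.5518)=0.9620; B=V−Δ·S=-34.9632
Node (1,0) S=38.0800: V=(p*·11.9467+(1−p*)·12.4528)/1.2=9.9857; Δ=(11.9467−12.4528)/(47.2192−25.8944)=-0.0237; B=V−Δ·S=10.8895
Node (1,1) S=69.4400: V=(p*·47.8675+(1−p*)·11.9467)/1.2=37.7515; Δ=(47.8675−11.9467)/(86.1056−47.2192)=0.9237; B=V−Δ·S=-26.3928
Node (0,0) S=56.0000: V=(p*·37.7515+(1−p*)·9.9857)/1.2=29.8068; Δ=(37.7515−9.9857)/(69.4400−38.0800)=0.8854; B=V−Δ·S=-19.7748
Root portfolio cost Δ·56+B reproduces V0=29.8068.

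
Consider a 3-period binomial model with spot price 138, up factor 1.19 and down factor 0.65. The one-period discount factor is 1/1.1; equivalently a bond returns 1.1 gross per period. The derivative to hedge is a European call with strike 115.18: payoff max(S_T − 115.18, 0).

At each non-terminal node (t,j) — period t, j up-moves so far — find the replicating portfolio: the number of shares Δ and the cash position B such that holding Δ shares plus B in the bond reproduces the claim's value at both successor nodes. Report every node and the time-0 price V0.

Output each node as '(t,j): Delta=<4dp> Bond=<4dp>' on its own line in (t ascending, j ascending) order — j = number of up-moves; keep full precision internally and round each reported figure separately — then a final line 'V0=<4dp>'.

(0,0): Delta=0.8492 Bond=-63.0701
(1,0): Delta=0.1852 Bond=-9.8188
(1,1): Delta=0.9218 Bond=-81.2888
(2,0): Delta=0.0000 Bond=0.0000
(2,1): Delta=0.2055 Bond=-12.9608
(2,2): Delta=1.0000 Bond=-104.7091
V0=54.1218

Under the risk-neutral measure, an up-move has probability p* = (R−d)/(u−d) = 0.8333 and values discount at R = 1.1.
Payoff layer (t=3): V(3,0)=0.0000, V(3,1)=0.0000, V(3,2)=11.8442, V(3,3)=117.3719
Node (2,0) S=58.3050: V=(p*·0.0000+(1−p*)·0.0000)/1.1=0.0000; Δ=(0.0000−0.0000)/(69.3830−37.8983)=0.0000; B=V−Δ·S=0.0000
Node (2,1) S=106.7430: V=(p*·11.8442+(1−p*)·0.0000)/1.1=8.9729; Δ=(11.8442−0.0000)/(127.0242−69.3830)=0.2055; B=V−Δ·S=-12.9608
Node (2,2) S=195.4218: V=(p*·117.3719+(1−p*)·11.8442)/1.1=90.7127; Δ=(117.3719−11.8442)/(232.5519−127.0242)=1.0000; B=V−Δ·S=-104.7091
Node (1,0) S=89.7000: V=(p*·8.9729+(1−p*)·0.0000)/1.1=6.7976; Δ=(8.9729−0.0000)/(106.7430−58.3050)=0.1852; B=V−Δ·S=-9.8188
Node (1,1) S=164.2200: V=(p*·90.7127+(1−p*)·8.9729)/1.1=70.0813; Δ=(90.7127−8.9729)/(195.4218−106.7430)=0.9218; B=V−Δ·S=-81.2888
Node (0,0) S=138.0000: V=(p*·70.0813+(1−p*)·6.7976)/1.1=54.1218; Δ=(70.0813−6.7976)/(164.2200−89.7000)=0.8492; B=V−Δ·S=-63.0701
Self-financing check: at every node Δ·S+B equals the discounted successor values.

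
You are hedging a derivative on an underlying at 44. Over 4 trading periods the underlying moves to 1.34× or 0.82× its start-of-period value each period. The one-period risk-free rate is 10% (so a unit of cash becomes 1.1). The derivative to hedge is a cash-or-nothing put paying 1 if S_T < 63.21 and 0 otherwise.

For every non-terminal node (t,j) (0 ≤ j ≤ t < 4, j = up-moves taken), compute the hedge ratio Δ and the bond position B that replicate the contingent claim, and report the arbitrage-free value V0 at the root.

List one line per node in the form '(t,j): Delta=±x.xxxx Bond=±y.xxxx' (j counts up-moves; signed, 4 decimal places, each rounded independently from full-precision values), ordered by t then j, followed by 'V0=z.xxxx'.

(0,0): Delta=-0.0132 Bond=1.0088
(1,0): Delta=-0.0128 Bond=1.0948
(1,1): Delta=-0.0134 Bond=1.1224
(2,0): Delta=0.0000 Bond=0.8264
(2,1): Delta=-0.0195 Bond=1.5282
(2,2): Delta=-0.0102 Bond=0.9829
(3,0): Delta=0.0000 Bond=0.9091
(3,1): Delta=0.0000 Bond=0.9091
(3,2): Delta=-0.0297 Bond=2.3427
(3,3): Delta=0.0000 Bond=0.0000
V0=0.4287

Since d<R<u, set p* = (R−d)/(u−d) = 0.5385; price each node as the discounted p*-expectation of its children.
Terminal payoffs: V(4,0)=1.0000, V(4,1)=1.0000, V(4,2)=1.0000, V(4,3)=0.0000, V(4,4)=0.0000
(3,0): S=24.2602. Δ = (V_up−V_dn)/(S_up−S_dn) = (1.0000−1.0000)/(32.5087−19.8934) = 0.0000. V = [p*·1.0000 + (1−p*)·1.0000]/1.1 = 0.9091. B = V − Δ·S = 0.9091.
(3,1): S=39.6447. Δ = (V_up−V_dn)/(S_up−S_dn) = (1.0000−1.0000)/(53.1239−32.5087) = 0.0000. V = [p*·1.0000 + (1−p*)·1.0000]/1.1 = 0.9091. B = V − Δ·S = 0.9091.
(3,2): S=64.7852. Δ = (V_up−V_dn)/(S_up−S_dn) = (0.0000−1.0000)/(86.8122−53.1239) = -0.0297. V = [p*·0.0000 + (1−p*)·1.0000]/1.1 = 0.4196. B = V − Δ·S = 2.3427.
(3,3): S=105.8686. Δ = (V_up−V_dn)/(S_up−S_dn) = (0.0000−0.0000)/(141.8639−86.8122) = 0.0000. V = [p*·0.0000 + (1−p*)·0.0000]/1.1 = 0.0000. B = V − Δ·S = 0.0000.
(2,0): S=29.5856. Δ = (V_up−V_dn)/(S_up−S_dn) = (0.9091−0.9091)/(39.6447−24.2602) = 0.0000. V = [p*·0.9091 + (1−p*)·0.9091]/1.1 = 0.8264. B = V − Δ·S = 0.8264.
(2,1): S=48.3472. Δ = (V_up−V_dn)/(S_up−S_dn) = (0.4196−0.9091)/(64.7852−39.6447) = -0.0195. V = [p*·0.4196 + (1−p*)·0.9091]/1.1 = 0.5868. B = V − Δ·S = 1.5282.
(2,2): S=79.0064. Δ = (V_up−V_dn)/(S_up−S_dn) = (0.0000−0.4196)/(105.8686−64.7852) = -0.0102. V = [p*·0.0000 + (1−p*)·0.4196]/1.1 = 0.1760. B = V − Δ·S = 0.9829.
(1,0): S=36.0800. Δ = (V_up−V_dn)/(S_up−S_dn) = (0.5868−0.8264)/(48.3472−29.5856) = -0.0128. V = [p*·0.5868 + (1−p*)·0.8264]/1.1 = 0.6340. B = V − Δ·S = 1.0948.
(1,1): S=58.9600. Δ = (V_up−V_dn)/(S_up−S_dn) = (0.1760−0.5868)/(79.0064−48.3472) = -0.0134. V = [p*·0.1760 + (1−p*)·0.5868]/1.1 = 0.3324. B = V − Δ·S = 1.1224.
(0,0): S=44.0000. Δ = (V_up−V_dn)/(S_up−S_dn) = (0.3324−0.6340)/(58.9600−36.0800) = -0.0132. V = [p*·0.3324 + (1−p*)·0.6340]/1.1 = 0.4287. B = V − Δ·S = 1.0088.
The time-0 hedge costs 0.4287, which is the no-arbitrage price.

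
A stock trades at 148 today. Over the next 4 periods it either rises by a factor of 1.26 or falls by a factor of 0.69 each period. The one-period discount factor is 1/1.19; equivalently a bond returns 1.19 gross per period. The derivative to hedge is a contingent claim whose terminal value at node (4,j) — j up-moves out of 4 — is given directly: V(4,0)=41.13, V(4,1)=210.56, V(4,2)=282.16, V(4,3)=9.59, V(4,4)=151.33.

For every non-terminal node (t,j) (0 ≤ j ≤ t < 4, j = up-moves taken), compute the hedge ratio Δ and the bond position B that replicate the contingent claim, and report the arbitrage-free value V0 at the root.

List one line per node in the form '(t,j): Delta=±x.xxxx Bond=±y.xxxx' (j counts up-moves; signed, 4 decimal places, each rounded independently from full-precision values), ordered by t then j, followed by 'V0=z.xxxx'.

Under the risk-neutral measure, an up-move has probability p* = (R−d)/(u−d) = 0.8772 and values discount at R = 1.19.
Terminal values V(4,·): V(4,0)=41.1300, V(4,1)=210.5600, V(4,2)=282.1600, V(4,3)=9.5900, V(4,4)=151.3300
  t=3,j=0: stock 48.6193 → up 61.2604 (V=210.5600), down 33.5473 (V=41.1300). Price 159.4561; hedge Δ=6.1137, bond B=-137.7895.
  t=3,j=1: stock 88.7831 → up 111.8667 (V=282.1600), down 61.2604 (V=210.5600). Price 229.7202; hedge Δ=1.4148, bond B=104.1061.
  t=3,j=2: stock 162.1257 → up 204.2784 (V=9.5900), down 111.8667 (V=282.1600). Price 36.1878; hedge Δ=-2.9495, bond B=514.3808.
  t=3,j=3: stock 296.0556 → up 373.0301 (V=151.3300), down 204.2784 (V=9.5900). Price 112.5406; hedge Δ=0.8399, bond B=-136.1261.
  t=2,j=0: stock 70.4628 → up 88.7831 (V=229.7202), down 48.6193 (V=159.4561). Price 185.7910; hedge Δ=1.7494, bond B=62.5207.
  t=2,j=1: stock 128.6712 → up 162.1257 (V=36.1878), down 88.7831 (V=229.7202). Price 50.3823; hedge Δ=-2.6387, bond B=389.9128.
  t=2,j=2: stock 234.9648 → up 296.0556 (V=112.5406), down 162.1257 (V=36.1878). Price 86.6924; hedge Δ=0.5701, bond B=-47.2599.
  t=1,j=0: stock 102.1200 → up 128.6712 (V=50.3823), down 70.4628 (V=185.7910). Price 56.3121; hedge Δ=-2.3263, bond B=293.8712.
  t=1,j=1: stock 186.4800 → up 234.9648 (V=86.6924), down 128.6712 (V=50.3823). Price 69.1036; hedge Δ=0.3416, bond B=5.4017.
  t=0,j=0: stock 148.0000 → up 186.4800 (V=69.1036), down 102.1200 (V=56.3121). Price 56.7502; hedge Δ=0.1516, bond B=34.3090.
Root portfolio cost Δ·148+B reproduces V0=56.7502.

(0,0): Delta=0.1516 Bond=34.3090
(1,0): Delta=-2.3263 Bond=293.8712
(1,1): Delta=0.3416 Bond=5.4017
(2,0): Delta=1.7494 Bond=62.5207
(2,1): Delta=-2.6387 Bond=389.9128
(2,2): Delta=0.5701 Bond=-47.2599
(3,0): Delta=6.1137 Bond=-137.7895
(3,1): Delta=1.4148 Bond=104.1061
(3,2): Delta=-2.9495 Bond=514.3808
(3,3): Delta=0.8399 Bond=-136.1261
V0=56.7502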